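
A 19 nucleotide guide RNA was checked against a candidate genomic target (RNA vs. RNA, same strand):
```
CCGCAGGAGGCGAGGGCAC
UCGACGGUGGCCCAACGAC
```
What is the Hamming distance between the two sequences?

10

Comparing position by position, 10 bases differ: 1 (C/U), 4 (C/A), 5 (A/C), 8 (A/U), 12 (G/C), 13 (A/C), 14 (G/A), 15 (G/A), 16 (G/C), 17 (C/G).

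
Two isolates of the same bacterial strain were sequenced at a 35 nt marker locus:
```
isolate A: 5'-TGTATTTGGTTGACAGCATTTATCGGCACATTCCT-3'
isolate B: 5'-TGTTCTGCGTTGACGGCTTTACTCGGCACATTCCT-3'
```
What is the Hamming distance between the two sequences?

8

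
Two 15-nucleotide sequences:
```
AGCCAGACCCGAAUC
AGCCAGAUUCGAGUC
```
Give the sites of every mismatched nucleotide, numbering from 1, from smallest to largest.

8, 9, 13

Scanning 1-based: 8: C/U; 9: C/U; 13: A/G.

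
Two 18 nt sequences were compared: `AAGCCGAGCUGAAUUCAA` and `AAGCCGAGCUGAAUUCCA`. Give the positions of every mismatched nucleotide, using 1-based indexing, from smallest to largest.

17

Scanning 1-based: 17: A/C.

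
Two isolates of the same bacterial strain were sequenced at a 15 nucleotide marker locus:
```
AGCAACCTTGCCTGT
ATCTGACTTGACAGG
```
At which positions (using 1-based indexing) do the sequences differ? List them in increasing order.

2, 4, 5, 6, 11, 13, 15

Scanning 1-based: 2: G/T; 4: A/T; 5: A/G; 6: C/A; 11: C/A; 13: T/A; 15: T/G.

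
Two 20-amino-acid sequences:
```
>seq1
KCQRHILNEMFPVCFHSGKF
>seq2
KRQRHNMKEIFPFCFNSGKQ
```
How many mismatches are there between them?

The sequences differ at positions 2, 6, 7, 8, 10, 13, 16, 20 (1-based) — 8 in total.

8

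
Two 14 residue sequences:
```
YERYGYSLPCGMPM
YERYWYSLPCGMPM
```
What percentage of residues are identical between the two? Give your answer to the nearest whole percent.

93%

1 position differs (5), so 13 of 14 match: 13/14 = 92.86%.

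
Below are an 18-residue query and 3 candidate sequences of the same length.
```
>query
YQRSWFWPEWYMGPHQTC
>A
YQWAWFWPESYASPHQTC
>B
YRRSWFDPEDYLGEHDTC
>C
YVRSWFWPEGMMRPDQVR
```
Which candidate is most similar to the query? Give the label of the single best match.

A differs at 5 residues; B differs at 6 residues; C differs at 7 residues. The closest is A.

A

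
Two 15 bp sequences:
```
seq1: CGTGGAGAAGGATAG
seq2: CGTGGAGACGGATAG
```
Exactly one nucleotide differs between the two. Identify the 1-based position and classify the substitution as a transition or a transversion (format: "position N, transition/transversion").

position 9, transversion

The sequences differ only at position 9: A→C (purine→pyrimidine), a transversion.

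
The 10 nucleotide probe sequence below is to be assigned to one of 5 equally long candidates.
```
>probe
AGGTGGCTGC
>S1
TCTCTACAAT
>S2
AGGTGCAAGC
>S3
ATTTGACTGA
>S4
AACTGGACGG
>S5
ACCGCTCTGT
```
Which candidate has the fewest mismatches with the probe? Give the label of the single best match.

S1 differs at 9 sites; S2 differs at 3 sites; S3 differs at 4 sites; S4 differs at 5 sites; S5 differs at 6 sites. The closest is S2.

S2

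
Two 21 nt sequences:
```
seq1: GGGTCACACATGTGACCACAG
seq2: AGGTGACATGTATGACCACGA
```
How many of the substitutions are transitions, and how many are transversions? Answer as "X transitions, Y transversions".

6 transitions, 1 transversion

Transitions (purine↔purine or pyrimidine↔pyrimidine): 1 G→A, 9 C→T, 10 A→G, 12 G→A, 20 A→G, 21 G→A.
Transversions (purine↔pyrimidine): 5 C→G.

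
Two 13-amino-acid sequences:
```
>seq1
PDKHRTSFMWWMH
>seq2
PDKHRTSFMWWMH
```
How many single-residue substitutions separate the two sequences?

0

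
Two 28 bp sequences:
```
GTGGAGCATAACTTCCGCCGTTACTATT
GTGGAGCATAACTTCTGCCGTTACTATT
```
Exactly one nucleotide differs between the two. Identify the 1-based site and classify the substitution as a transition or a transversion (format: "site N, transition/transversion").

site 16, transition

The sequences differ only at site 16: C→T (pyrimidine→pyrimidine), a transition.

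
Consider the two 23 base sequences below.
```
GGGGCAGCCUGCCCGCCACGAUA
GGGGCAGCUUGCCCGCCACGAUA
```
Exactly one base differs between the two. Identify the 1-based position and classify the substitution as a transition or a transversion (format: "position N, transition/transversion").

Position 9 changes C→U. C is a pyrimidine and U is a pyrimidine, so this is a transition.

position 9, transition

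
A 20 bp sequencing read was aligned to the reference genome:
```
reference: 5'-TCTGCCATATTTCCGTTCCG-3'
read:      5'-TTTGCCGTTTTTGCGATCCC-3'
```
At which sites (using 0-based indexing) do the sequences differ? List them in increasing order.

1, 6, 8, 12, 15, 19

Scanning 0-based: 1: C/T; 6: A/G; 8: A/T; 12: C/G; 15: T/A; 19: G/C.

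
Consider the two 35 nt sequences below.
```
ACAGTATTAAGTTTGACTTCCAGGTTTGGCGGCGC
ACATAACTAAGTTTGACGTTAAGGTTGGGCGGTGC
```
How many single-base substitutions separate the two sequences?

The sequences differ at sites 4, 5, 7, 18, 20, 21, 27, 33 (1-based) — 8 in total.

8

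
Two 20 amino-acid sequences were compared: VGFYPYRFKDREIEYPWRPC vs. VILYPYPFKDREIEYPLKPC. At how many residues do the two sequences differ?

The sequences differ at residues 2, 3, 7, 17, 18 (1-based) — 5 in total.

5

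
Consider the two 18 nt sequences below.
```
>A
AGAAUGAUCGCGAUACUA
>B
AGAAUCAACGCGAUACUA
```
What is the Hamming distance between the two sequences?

Mismatches (1-based): site 6: G→C; site 8: U→A.

2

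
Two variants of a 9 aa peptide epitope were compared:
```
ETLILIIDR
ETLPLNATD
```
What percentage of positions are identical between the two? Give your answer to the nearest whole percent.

Mismatches at positions 4, 6, 7, 8, 9 (1-based): 5 of 9.
Identical positions: 4/9 = 44.44% → 44%.

44%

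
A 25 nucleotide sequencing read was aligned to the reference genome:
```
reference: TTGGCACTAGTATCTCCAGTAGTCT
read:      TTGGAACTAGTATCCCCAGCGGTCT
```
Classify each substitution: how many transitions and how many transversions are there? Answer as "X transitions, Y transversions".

Transitions (purine↔purine or pyrimidine↔pyrimidine): 15 T→C, 20 T→C, 21 A→G.
Transversions (purine↔pyrimidine): 5 C→A.

3 transitions, 1 transversion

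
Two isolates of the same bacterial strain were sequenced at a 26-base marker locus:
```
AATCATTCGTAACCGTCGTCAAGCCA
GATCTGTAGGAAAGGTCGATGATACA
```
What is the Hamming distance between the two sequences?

The sequences differ at positions 1, 5, 6, 8, 10, 13, 14, 19, 20, 21, 23, 24 (1-based) — 12 in total.

12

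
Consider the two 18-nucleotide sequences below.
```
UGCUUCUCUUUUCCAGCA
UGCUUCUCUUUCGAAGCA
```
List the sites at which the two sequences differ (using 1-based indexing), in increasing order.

Differences at site 12 (U→C), site 13 (C→G), site 14 (C→A).

12, 13, 14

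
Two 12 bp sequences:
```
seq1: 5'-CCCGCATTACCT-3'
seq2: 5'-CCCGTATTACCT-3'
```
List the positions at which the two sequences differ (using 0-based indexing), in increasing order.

4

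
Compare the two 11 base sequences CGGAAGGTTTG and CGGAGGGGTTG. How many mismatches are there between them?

Comparing position by position, 2 sites differ: 5 (A/G), 8 (T/G).

2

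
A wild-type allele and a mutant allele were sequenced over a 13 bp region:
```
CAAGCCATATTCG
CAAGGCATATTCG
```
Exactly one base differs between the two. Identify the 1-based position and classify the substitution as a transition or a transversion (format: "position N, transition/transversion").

Position 5 changes C→G. C is a pyrimidine and G is a purine, so this is a transversion.

position 5, transversion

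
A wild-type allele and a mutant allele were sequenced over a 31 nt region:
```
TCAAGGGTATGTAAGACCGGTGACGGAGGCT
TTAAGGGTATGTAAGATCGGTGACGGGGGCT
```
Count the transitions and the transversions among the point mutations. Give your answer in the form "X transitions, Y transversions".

3 transitions, 0 transversions

Transitions (purine↔purine or pyrimidine↔pyrimidine): 2 C→T, 17 C→T, 27 A→G.
Transversions (purine↔pyrimidine): none.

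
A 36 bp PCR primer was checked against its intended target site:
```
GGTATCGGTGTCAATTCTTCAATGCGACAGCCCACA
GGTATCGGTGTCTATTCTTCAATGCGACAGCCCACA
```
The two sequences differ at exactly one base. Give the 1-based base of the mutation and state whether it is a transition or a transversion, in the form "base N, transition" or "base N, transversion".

The sequences differ only at base 13: A→T (purine→pyrimidine), a transversion.

base 13, transversion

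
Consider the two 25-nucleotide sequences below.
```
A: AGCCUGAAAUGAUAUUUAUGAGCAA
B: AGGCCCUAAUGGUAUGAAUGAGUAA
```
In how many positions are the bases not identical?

8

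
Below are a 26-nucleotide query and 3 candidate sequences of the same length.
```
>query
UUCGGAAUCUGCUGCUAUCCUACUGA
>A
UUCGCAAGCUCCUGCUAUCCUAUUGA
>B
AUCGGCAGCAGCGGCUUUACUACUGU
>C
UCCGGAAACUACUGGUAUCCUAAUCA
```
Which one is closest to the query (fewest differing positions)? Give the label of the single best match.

Hamming distances to query — A: 4; B: 8; C: 6.
Smallest is A with 4 mismatches.

A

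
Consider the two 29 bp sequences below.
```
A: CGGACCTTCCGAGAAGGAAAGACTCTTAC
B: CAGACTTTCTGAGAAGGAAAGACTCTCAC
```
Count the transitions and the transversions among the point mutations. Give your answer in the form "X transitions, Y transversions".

Mismatches (1-based):
position 2: G→A (purine→purine, transition)
position 6: C→T (pyrimidine→pyrimidine, transition)
position 10: C→T (pyrimidine→pyrimidine, transition)
position 27: T→C (pyrimidine→pyrimidine, transition)

4 transitions, 0 transversions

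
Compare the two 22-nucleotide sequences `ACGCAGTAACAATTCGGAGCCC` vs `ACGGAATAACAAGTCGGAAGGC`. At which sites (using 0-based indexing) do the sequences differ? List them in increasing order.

3, 5, 12, 18, 19, 20

Scanning 0-based: 3: C/G; 5: G/A; 12: T/G; 18: G/A; 19: C/G; 20: C/G.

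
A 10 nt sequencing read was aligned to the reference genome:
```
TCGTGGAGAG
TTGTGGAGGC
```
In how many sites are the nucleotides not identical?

Mismatches (1-based): site 2: C→T; site 9: A→G; site 10: G→C.

3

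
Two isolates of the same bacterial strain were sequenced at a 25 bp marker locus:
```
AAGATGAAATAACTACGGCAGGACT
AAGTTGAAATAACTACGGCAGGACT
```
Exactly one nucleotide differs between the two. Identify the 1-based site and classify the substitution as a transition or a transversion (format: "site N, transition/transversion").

site 4, transversion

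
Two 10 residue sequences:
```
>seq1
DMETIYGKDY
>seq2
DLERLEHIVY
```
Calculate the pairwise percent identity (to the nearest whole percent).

30%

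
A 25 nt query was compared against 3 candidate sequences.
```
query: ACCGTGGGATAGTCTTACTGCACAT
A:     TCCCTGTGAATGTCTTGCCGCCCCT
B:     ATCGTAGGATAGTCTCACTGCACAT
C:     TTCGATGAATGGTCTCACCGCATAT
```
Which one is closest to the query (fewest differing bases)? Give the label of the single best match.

B

A differs at 9 bases; B differs at 3 bases; C differs at 9 bases. The closest is B.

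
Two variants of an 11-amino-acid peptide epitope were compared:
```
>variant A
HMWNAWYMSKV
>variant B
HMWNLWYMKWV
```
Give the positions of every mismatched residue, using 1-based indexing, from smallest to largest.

5, 9, 10

Differences at position 5 (A→L), position 9 (S→K), position 10 (K→W).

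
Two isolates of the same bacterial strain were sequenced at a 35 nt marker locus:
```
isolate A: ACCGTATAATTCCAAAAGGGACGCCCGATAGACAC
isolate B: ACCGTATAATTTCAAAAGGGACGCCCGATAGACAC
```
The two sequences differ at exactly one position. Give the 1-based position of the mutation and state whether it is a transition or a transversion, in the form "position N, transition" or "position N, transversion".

position 12, transition

Position 12 changes C→T. C is a pyrimidine and T is a pyrimidine, so this is a transition.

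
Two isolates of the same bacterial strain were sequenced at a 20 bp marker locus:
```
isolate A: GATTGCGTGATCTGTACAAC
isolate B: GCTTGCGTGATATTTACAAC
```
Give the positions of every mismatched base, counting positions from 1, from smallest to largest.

2, 12, 14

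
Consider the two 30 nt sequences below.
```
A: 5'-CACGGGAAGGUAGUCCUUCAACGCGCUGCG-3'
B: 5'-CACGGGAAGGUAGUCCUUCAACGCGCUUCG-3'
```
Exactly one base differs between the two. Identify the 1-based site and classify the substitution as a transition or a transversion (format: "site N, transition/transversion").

Site 28 changes G→U. G is a purine and U is a pyrimidine, so this is a transversion.

site 28, transversion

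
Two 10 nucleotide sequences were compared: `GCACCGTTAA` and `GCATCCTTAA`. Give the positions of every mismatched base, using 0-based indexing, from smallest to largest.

3, 5

Scanning 0-based: 3: C/T; 5: G/C.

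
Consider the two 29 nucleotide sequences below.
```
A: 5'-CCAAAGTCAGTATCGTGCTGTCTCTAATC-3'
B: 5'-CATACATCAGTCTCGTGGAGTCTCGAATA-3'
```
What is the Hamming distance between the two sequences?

9

The sequences differ at bases 2, 3, 5, 6, 12, 18, 19, 25, 29 (1-based) — 9 in total.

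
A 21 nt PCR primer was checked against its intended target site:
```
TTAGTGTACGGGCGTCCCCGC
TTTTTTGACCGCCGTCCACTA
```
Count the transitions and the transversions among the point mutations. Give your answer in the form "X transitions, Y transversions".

0 transitions, 9 transversions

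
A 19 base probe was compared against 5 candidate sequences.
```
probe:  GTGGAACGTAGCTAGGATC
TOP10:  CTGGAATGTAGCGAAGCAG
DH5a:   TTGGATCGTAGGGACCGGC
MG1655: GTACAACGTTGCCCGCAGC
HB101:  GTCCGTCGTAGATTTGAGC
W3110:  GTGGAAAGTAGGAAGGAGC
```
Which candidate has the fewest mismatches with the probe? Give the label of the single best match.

W3110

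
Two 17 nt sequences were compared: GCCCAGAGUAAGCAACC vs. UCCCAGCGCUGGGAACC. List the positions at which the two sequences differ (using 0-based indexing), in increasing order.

0, 6, 8, 9, 10, 12

Differences at position 0 (G→U), position 6 (A→C), position 8 (U→C), position 9 (A→U), position 10 (A→G), position 12 (C→G).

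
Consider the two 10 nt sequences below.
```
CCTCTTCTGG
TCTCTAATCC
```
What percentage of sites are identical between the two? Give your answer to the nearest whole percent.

5 positions differ (1, 6, 7, 9, 10), so 5 of 10 match: 5/10 = 50%.

50%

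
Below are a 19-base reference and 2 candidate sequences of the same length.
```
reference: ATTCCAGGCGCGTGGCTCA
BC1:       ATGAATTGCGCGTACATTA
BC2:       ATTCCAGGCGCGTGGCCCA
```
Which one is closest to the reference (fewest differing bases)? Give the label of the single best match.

BC1 differs at 9 bases; BC2 differs at 1 base. The closest is BC2.

BC2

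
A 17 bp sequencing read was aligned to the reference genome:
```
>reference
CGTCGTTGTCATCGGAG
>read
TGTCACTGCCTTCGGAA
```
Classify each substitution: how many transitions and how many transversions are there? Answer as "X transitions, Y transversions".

Mismatches (1-based):
position 1: C→T (pyrimidine→pyrimidine, transition)
position 5: G→A (purine→purine, transition)
position 6: T→C (pyrimidine→pyrimidine, transition)
position 9: T→C (pyrimidine→pyrimidine, transition)
position 11: A→T (purine→pyrimidine, transversion)
position 17: G→A (purine→purine, transition)

5 transitions, 1 transversion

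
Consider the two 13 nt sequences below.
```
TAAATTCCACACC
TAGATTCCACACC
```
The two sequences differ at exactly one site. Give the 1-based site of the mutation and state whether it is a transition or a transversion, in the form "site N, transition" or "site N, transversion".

Site 3 changes A→G. A is a purine and G is a purine, so this is a transition.

site 3, transition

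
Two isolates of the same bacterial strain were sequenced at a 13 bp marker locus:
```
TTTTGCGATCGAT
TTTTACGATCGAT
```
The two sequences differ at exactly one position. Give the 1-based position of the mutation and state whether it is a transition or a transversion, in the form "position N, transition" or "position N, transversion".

Position 5 changes G→A. G is a purine and A is a purine, so this is a transition.

position 5, transition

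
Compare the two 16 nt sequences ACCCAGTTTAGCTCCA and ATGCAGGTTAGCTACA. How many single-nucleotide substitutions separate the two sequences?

Comparing position by position, 4 sites differ: 2 (C/T), 3 (C/G), 7 (T/G), 14 (C/A).

4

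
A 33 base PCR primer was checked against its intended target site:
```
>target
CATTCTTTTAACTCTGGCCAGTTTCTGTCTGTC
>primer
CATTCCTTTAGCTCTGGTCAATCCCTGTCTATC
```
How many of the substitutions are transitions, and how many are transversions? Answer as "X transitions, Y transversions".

7 transitions, 0 transversions

Transitions (purine↔purine or pyrimidine↔pyrimidine): 6 T→C, 11 A→G, 18 C→T, 21 G→A, 23 T→C, 24 T→C, 31 G→A.
Transversions (purine↔pyrimidine): none.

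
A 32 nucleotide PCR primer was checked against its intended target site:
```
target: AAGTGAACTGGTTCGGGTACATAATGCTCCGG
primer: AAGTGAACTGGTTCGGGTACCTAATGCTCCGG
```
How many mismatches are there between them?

1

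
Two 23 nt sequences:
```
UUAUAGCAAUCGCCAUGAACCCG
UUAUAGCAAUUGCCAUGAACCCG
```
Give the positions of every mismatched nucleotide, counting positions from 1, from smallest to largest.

11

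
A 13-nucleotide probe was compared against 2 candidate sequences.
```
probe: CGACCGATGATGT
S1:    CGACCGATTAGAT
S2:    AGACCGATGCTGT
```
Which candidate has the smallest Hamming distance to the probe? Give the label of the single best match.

Hamming distances to probe — S1: 3; S2: 2.
Smallest is S2 with 2 mismatches.

S2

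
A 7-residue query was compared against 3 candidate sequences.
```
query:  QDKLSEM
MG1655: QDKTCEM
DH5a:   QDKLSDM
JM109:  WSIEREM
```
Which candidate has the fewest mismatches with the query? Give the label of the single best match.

MG1655 differs at 2 positions; DH5a differs at 1 position; JM109 differs at 5 positions. The closest is DH5a.

DH5a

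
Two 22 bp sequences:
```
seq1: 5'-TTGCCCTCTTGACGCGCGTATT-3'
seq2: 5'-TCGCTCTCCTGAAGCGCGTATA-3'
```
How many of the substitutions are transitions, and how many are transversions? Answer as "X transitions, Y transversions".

Transitions (purine↔purine or pyrimidine↔pyrimidine): 2 T→C, 5 C→T, 9 T→C.
Transversions (purine↔pyrimidine): 13 C→A, 22 T→A.

3 transitions, 2 transversions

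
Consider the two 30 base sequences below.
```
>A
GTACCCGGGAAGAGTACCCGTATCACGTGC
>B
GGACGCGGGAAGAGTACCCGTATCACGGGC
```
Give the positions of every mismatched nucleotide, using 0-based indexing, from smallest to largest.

1, 4, 27

Differences at position 1 (T→G), position 4 (C→G), position 27 (T→G).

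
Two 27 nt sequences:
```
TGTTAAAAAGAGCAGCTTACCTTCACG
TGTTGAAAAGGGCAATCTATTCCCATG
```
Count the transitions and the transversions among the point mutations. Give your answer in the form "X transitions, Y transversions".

Mismatches (1-based):
base 5: A→G (purine→purine, transition)
base 11: A→G (purine→purine, transition)
base 15: G→A (purine→purine, transition)
base 16: C→T (pyrimidine→pyrimidine, transition)
base 17: T→C (pyrimidine→pyrimidine, transition)
base 20: C→T (pyrimidine→pyrimidine, transition)
base 21: C→T (pyrimidine→pyrimidine, transition)
base 22: T→C (pyrimidine→pyrimidine, transition)
base 23: T→C (pyrimidine→pyrimidine, transition)
base 26: C→T (pyrimidine→pyrimidine, transition)

10 transitions, 0 transversions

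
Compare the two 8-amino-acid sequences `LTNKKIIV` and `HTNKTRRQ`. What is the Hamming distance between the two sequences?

5

The sequences differ at residues 1, 5, 6, 7, 8 (1-based) — 5 in total.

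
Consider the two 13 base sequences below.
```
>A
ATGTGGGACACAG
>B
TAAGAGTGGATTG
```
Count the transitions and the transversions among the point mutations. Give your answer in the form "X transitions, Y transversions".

Mismatches (1-based):
site 1: A→T (purine→pyrimidine, transversion)
site 2: T→A (pyrimidine→purine, transversion)
site 3: G→A (purine→purine, transition)
site 4: T→G (pyrimidine→purine, transversion)
site 5: G→A (purine→purine, transition)
site 7: G→T (purine→pyrimidine, transversion)
site 8: A→G (purine→purine, transition)
site 9: C→G (pyrimidine→purine, transversion)
site 11: C→T (pyrimidine→pyrimidine, transition)
site 12: A→T (purine→pyrimidine, transversion)

4 transitions, 6 transversions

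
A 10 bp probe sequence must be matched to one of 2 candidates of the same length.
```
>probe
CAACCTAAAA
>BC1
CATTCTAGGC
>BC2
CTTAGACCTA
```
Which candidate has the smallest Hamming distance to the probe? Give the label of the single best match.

BC1

Hamming distances to probe — BC1: 5; BC2: 8.
Smallest is BC1 with 5 mismatches.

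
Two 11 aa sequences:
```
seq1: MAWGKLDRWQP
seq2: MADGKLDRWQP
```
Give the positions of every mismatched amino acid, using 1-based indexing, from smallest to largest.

Scanning 1-based: 3: W/D.

3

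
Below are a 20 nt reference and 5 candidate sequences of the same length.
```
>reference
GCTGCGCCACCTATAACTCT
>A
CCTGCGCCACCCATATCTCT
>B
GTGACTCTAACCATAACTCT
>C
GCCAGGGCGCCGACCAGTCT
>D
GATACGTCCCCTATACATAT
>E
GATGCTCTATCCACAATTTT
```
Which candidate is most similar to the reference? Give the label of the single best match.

A

A differs at 3 positions; B differs at 7 positions; C differs at 9 positions; D differs at 7 positions; E differs at 8 positions. The closest is A.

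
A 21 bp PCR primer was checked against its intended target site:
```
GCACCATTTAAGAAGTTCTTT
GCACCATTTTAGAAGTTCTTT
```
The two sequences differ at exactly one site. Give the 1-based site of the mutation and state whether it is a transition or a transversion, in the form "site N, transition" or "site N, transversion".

Site 10 changes A→T. A is a purine and T is a pyrimidine, so this is a transversion.

site 10, transversion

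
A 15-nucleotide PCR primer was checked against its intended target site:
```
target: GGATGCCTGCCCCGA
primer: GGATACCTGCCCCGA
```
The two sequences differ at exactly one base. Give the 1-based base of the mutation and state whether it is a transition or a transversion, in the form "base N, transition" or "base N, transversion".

Base 5 changes G→A. G is a purine and A is a purine, so this is a transition.

base 5, transition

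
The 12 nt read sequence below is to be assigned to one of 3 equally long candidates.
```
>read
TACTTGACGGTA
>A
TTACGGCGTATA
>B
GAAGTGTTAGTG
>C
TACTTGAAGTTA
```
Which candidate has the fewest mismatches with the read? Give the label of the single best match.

C

A differs at 8 bases; B differs at 7 bases; C differs at 2 bases. The closest is C.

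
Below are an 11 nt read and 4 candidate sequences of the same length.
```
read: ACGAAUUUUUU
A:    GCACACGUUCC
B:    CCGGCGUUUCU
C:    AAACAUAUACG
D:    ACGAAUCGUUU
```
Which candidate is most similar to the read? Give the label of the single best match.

D

Hamming distances to read — A: 7; B: 5; C: 7; D: 2.
Smallest is D with 2 mismatches.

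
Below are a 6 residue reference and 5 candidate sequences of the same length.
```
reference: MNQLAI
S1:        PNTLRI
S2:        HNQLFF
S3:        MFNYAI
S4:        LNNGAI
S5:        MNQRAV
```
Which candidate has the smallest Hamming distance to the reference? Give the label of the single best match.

S1 differs at 3 positions; S2 differs at 3 positions; S3 differs at 3 positions; S4 differs at 3 positions; S5 differs at 2 positions. The closest is S5.

S5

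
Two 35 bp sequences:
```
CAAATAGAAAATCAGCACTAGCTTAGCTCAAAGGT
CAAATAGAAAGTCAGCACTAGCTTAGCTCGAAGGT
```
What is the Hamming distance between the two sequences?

2

Comparing position by position, 2 bases differ: 11 (A/G), 30 (A/G).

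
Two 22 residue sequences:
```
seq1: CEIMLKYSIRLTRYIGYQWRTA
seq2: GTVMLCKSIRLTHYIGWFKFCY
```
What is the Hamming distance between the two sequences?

The sequences differ at positions 1, 2, 3, 6, 7, 13, 17, 18, 19, 20, 21, 22 (1-based) — 12 in total.

12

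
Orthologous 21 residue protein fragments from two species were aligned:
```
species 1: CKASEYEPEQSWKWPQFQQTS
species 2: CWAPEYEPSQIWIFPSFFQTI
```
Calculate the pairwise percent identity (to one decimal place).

57.1%

Mismatches at positions 2, 4, 9, 11, 13, 14, 16, 18, 21 (1-based): 9 of 21.
Identical positions: 12/21 = 57.14% → 57.1%.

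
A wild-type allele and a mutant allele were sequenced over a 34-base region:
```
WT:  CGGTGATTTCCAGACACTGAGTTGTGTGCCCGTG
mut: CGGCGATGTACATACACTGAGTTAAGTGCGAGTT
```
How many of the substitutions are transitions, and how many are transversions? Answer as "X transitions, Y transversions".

2 transitions, 7 transversions

Mismatches (1-based):
site 4: T→C (pyrimidine→pyrimidine, transition)
site 8: T→G (pyrimidine→purine, transversion)
site 10: C→A (pyrimidine→purine, transversion)
site 13: G→T (purine→pyrimidine, transversion)
site 24: G→A (purine→purine, transition)
site 25: T→A (pyrimidine→purine, transversion)
site 30: C→G (pyrimidine→purine, transversion)
site 31: C→A (pyrimidine→purine, transversion)
site 34: G→T (purine→pyrimidine, transversion)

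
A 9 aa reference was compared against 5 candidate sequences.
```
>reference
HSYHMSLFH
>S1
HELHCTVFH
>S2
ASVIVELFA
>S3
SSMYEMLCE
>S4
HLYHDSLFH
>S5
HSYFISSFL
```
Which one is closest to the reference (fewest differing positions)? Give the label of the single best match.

Hamming distances to reference — S1: 5; S2: 6; S3: 7; S4: 2; S5: 4.
Smallest is S4 with 2 mismatches.

S4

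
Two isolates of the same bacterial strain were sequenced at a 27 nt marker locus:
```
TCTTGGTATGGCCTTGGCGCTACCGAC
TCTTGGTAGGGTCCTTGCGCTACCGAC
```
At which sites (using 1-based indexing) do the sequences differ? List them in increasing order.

9, 12, 14, 16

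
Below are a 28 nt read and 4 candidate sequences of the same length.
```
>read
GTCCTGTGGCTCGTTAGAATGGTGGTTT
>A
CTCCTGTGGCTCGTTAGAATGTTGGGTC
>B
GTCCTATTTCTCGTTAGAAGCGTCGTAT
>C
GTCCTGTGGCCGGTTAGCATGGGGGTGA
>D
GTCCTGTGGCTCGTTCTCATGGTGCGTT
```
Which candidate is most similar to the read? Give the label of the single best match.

Hamming distances to read — A: 4; B: 7; C: 6; D: 5.
Smallest is A with 4 mismatches.

A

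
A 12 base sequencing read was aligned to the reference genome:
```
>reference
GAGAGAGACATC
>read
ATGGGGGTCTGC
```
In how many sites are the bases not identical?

Comparing position by position, 7 sites differ: 1 (G/A), 2 (A/T), 4 (A/G), 6 (A/G), 8 (A/T), 10 (A/T), 11 (T/G).

7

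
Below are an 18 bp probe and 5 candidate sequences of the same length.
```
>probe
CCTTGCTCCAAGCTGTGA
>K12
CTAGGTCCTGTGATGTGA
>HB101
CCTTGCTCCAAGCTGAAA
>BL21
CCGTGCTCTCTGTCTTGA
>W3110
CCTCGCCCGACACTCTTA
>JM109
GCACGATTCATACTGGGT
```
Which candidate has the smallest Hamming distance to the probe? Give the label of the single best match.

HB101

Hamming distances to probe — K12: 9; HB101: 2; BL21: 7; W3110: 7; JM109: 9.
Smallest is HB101 with 2 mismatches.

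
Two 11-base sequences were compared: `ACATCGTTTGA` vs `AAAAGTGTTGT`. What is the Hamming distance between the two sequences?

The sequences differ at sites 2, 4, 5, 6, 7, 11 (1-based) — 6 in total.

6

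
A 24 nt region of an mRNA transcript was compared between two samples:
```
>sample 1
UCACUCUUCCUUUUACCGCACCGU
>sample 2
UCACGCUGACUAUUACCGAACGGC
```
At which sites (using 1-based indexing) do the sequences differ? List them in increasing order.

Differences at site 5 (U→G), site 8 (U→G), site 9 (C→A), site 12 (U→A), site 19 (C→A), site 22 (C→G), site 24 (U→C).

5, 8, 9, 12, 19, 22, 24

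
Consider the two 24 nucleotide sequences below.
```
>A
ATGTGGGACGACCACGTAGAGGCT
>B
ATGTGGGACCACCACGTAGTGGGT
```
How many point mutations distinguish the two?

3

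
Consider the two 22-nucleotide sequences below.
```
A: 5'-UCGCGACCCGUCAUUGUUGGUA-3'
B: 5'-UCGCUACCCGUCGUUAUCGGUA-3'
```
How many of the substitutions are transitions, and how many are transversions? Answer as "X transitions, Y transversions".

3 transitions, 1 transversion

Transitions (purine↔purine or pyrimidine↔pyrimidine): 13 A→G, 16 G→A, 18 U→C.
Transversions (purine↔pyrimidine): 5 G→U.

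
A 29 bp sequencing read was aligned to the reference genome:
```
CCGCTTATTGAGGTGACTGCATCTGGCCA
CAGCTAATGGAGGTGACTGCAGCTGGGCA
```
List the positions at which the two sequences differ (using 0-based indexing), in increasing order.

Scanning 0-based: 1: C/A; 5: T/A; 8: T/G; 21: T/G; 26: C/G.

1, 5, 8, 21, 26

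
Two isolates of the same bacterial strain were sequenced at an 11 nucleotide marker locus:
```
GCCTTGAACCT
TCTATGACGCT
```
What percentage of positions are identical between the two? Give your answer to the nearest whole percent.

55%

Mismatches at positions 1, 3, 4, 8, 9 (1-based): 5 of 11.
Identical positions: 6/11 = 54.55% → 55%.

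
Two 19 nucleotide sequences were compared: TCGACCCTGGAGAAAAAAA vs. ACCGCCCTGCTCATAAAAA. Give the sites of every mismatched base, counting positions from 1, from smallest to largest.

1, 3, 4, 10, 11, 12, 14

Scanning 1-based: 1: T/A; 3: G/C; 4: A/G; 10: G/C; 11: A/T; 12: G/C; 14: A/T.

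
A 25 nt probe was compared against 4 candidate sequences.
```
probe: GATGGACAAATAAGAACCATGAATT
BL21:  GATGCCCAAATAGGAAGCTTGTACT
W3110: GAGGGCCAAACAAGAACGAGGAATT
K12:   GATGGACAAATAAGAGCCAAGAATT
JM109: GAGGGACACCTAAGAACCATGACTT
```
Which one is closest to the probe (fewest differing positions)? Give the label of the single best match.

Hamming distances to probe — BL21: 7; W3110: 5; K12: 2; JM109: 4.
Smallest is K12 with 2 mismatches.

K12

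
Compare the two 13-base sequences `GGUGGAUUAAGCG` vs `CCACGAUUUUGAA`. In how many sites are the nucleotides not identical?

Comparing position by position, 8 sites differ: 1 (G/C), 2 (G/C), 3 (U/A), 4 (G/C), 9 (A/U), 10 (A/U), 12 (C/A), 13 (G/A).

8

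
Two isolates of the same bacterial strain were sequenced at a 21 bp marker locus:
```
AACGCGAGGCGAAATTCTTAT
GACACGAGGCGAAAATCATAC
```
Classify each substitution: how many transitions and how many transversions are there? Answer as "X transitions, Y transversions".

Mismatches (1-based):
base 1: A→G (purine→purine, transition)
base 4: G→A (purine→purine, transition)
base 15: T→A (pyrimidine→purine, transversion)
base 18: T→A (pyrimidine→purine, transversion)
base 21: T→C (pyrimidine→pyrimidine, transition)

3 transitions, 2 transversions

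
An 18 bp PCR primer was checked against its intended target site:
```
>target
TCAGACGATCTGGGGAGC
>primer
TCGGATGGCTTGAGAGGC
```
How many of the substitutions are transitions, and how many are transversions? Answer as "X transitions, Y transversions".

8 transitions, 0 transversions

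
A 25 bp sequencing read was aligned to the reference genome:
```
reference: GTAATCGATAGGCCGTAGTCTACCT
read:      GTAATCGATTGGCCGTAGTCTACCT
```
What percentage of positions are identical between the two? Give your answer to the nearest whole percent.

Mismatch at position 10 (1-based): 1 of 25.
Identical positions: 24/25 = 96% → 96%.

96%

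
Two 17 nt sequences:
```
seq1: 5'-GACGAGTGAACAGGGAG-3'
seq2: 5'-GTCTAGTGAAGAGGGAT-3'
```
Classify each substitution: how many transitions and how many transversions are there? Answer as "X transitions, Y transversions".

0 transitions, 4 transversions

Transitions (purine↔purine or pyrimidine↔pyrimidine): none.
Transversions (purine↔pyrimidine): 2 A→T, 4 G→T, 11 C→G, 17 G→T.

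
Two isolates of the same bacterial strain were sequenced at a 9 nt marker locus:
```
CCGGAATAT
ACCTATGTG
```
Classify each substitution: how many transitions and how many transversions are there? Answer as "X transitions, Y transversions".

Mismatches (1-based):
base 1: C→A (pyrimidine→purine, transversion)
base 3: G→C (purine→pyrimidine, transversion)
base 4: G→T (purine→pyrimidine, transversion)
base 6: A→T (purine→pyrimidine, transversion)
base 7: T→G (pyrimidine→purine, transversion)
base 8: A→T (purine→pyrimidine, transversion)
base 9: T→G (pyrimidine→purine, transversion)

0 transitions, 7 transversions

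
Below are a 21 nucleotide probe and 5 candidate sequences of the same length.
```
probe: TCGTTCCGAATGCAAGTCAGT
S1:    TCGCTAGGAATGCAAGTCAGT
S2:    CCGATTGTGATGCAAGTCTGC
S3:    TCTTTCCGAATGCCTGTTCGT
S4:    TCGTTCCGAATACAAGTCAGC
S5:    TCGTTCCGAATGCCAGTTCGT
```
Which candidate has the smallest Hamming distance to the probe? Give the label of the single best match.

S4

S1 differs at 3 sites; S2 differs at 8 sites; S3 differs at 5 sites; S4 differs at 2 sites; S5 differs at 3 sites. The closest is S4.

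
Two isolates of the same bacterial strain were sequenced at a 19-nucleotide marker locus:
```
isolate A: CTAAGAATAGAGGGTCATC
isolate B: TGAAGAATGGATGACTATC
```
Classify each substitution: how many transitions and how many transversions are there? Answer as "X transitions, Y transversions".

Transitions (purine↔purine or pyrimidine↔pyrimidine): 1 C→T, 9 A→G, 14 G→A, 15 T→C, 16 C→T.
Transversions (purine↔pyrimidine): 2 T→G, 12 G→T.

5 transitions, 2 transversions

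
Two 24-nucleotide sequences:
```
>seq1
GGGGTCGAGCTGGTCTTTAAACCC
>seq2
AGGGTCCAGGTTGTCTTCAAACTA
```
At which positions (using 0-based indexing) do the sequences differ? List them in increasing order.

0, 6, 9, 11, 17, 22, 23

Scanning 0-based: 0: G/A; 6: G/C; 9: C/G; 11: G/T; 17: T/C; 22: C/T; 23: C/A.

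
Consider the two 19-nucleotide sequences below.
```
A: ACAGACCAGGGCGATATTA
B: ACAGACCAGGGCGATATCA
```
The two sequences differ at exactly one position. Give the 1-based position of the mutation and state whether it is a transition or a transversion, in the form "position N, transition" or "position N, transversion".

position 18, transition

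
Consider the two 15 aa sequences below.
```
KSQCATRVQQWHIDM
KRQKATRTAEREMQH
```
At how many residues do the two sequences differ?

The sequences differ at residues 2, 4, 8, 9, 10, 11, 12, 13, 14, 15 (1-based) — 10 in total.

10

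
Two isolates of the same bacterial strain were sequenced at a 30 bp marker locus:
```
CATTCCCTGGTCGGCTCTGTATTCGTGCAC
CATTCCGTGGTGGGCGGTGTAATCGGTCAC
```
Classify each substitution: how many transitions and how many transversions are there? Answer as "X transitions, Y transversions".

0 transitions, 7 transversions

Transitions (purine↔purine or pyrimidine↔pyrimidine): none.
Transversions (purine↔pyrimidine): 7 C→G, 12 C→G, 16 T→G, 17 C→G, 22 T→A, 26 T→G, 27 G→T.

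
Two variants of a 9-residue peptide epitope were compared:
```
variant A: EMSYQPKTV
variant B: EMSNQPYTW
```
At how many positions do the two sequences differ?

3

Mismatches (1-based): position 4: Y→N; position 7: K→Y; position 9: V→W.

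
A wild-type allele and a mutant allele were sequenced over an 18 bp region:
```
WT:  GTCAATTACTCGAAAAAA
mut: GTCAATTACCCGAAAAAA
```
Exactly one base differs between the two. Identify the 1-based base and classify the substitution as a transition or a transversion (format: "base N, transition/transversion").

base 10, transition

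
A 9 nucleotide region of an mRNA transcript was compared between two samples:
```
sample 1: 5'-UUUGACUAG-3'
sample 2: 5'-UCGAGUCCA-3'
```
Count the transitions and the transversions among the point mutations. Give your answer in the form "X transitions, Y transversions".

Transitions (purine↔purine or pyrimidine↔pyrimidine): 2 U→C, 4 G→A, 5 A→G, 6 C→U, 7 U→C, 9 G→A.
Transversions (purine↔pyrimidine): 3 U→G, 8 A→C.

6 transitions, 2 transversions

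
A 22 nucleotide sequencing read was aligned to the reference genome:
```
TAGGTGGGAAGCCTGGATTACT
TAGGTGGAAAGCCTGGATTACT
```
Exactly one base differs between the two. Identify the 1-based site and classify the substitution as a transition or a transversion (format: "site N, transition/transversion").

site 8, transition

The sequences differ only at site 8: G→A (purine→purine), a transition.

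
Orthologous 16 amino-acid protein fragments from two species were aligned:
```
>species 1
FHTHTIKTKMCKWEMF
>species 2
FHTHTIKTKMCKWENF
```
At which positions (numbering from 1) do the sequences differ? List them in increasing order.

Differences at position 15 (M→N).

15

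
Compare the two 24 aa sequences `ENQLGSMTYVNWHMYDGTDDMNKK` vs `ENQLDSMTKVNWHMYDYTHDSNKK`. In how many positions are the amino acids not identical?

The sequences differ at positions 5, 9, 17, 19, 21 (1-based) — 5 in total.

5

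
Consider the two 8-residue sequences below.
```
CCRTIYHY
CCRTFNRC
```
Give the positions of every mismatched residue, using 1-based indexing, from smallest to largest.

Scanning 1-based: 5: I/F; 6: Y/N; 7: H/R; 8: Y/C.

5, 6, 7, 8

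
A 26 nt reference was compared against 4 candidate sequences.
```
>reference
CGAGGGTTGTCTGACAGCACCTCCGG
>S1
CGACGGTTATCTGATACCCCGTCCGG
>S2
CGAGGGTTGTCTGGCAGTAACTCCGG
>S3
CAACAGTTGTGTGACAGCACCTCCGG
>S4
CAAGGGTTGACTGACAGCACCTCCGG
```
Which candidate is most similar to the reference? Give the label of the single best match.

S1 differs at 6 positions; S2 differs at 3 positions; S3 differs at 4 positions; S4 differs at 2 positions. The closest is S4.

S4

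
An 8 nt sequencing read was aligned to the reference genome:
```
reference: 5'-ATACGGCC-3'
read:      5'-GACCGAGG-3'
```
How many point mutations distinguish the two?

6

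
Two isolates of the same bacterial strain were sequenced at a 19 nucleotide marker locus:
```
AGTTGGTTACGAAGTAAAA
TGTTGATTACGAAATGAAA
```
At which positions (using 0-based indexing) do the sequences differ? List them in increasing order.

Differences at position 0 (A→T), position 5 (G→A), position 13 (G→A), position 15 (A→G).

0, 5, 13, 15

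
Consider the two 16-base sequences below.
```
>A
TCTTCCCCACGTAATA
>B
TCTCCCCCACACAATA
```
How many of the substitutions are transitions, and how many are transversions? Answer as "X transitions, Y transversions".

Transitions (purine↔purine or pyrimidine↔pyrimidine): 4 T→C, 11 G→A, 12 T→C.
Transversions (purine↔pyrimidine): none.

3 transitions, 0 transversions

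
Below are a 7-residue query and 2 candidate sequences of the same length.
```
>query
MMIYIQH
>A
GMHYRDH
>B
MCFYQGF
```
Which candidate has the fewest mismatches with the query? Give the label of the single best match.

A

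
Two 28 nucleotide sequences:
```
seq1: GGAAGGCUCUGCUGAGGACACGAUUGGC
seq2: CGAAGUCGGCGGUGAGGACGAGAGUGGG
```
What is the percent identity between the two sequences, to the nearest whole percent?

64%

Mismatches at positions 1, 6, 8, 9, 10, 12, 20, 21, 24, 28 (1-based): 10 of 28.
Identical positions: 18/28 = 64.29% → 64%.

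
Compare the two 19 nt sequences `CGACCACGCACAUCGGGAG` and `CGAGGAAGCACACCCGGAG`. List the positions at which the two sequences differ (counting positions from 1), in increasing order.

4, 5, 7, 13, 15

Differences at position 4 (C→G), position 5 (C→G), position 7 (C→A), position 13 (U→C), position 15 (G→C).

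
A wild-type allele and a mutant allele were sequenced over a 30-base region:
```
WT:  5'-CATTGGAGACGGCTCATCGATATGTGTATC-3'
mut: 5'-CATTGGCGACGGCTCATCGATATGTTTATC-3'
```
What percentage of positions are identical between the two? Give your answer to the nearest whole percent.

93%

2 positions differ (7, 26), so 28 of 30 match: 28/30 = 93.33%.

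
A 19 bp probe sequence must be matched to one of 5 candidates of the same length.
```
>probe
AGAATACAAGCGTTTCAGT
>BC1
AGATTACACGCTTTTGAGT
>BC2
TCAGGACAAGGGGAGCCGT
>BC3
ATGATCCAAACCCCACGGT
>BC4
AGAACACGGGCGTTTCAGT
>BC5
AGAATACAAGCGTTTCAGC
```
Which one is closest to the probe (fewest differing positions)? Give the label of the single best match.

BC1 differs at 4 positions; BC2 differs at 9 positions; BC3 differs at 9 positions; BC4 differs at 3 positions; BC5 differs at 1 position. The closest is BC5.

BC5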